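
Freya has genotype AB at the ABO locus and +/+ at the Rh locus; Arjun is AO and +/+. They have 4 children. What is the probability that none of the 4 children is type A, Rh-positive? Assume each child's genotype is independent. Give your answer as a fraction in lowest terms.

ABO cross AB × AO → 1/2 A, 1/4 B, 1/4 AB.
Rh cross +/+ × +/+ → 1 Rh+; so P(type A, Rh-positive) = 1/2 × 1 = 1/2 per child.
P(not type A, Rh-positive) = 1/2 for one child; (1/2)^4 = 1/16.

1/16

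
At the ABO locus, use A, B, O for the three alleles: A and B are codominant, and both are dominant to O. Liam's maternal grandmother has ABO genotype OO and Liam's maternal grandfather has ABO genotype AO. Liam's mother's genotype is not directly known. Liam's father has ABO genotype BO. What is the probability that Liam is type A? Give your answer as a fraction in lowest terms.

1/8

Liam's mother's ABO genotype from OO × AO: 1/2 AO, 1/2 OO.
Crossing each possibility with the father BO and summing P(type A): 1/2·1/4 + 1/2·0 = 1/8.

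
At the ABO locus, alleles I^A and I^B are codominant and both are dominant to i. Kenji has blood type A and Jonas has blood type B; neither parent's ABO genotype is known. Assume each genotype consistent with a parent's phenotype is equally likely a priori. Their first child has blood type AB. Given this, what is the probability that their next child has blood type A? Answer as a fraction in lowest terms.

5/36

Possible genotypes: Kenji ∈ {I^A I^A, I^A i}; Jonas ∈ {I^B I^B, I^B i}.
Weight each parental genotype pair by prior × P(type-AB child):
  I^A I^A × I^B I^B: posterior weight 4/9; P(next child type A) = 0.
  I^A I^A × I^B i: posterior weight 2/9; P(next child type A) = 1/2.
  I^A i × I^B I^B: posterior weight 2/9; P(next child type A) = 0.
  I^A i × I^B i: posterior weight 1/9; P(next child type A) = 1/4.
Weighted sum = 5/36.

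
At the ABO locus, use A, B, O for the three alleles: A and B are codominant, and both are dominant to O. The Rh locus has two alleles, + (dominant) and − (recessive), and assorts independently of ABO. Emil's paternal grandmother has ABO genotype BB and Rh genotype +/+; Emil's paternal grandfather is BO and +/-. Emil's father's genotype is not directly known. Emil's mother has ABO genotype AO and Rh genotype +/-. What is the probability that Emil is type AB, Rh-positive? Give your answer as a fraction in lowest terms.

Emil's father's ABO genotype from BB × BO: 1/2 BB, 1/2 BO.
Crossing each possibility with the mother AO and summing P(type AB): 1/2·1/2 + 1/2·1/4 = 3/8.
Similarly for Rh via the father's Rh distribution: P(Rh+) = 7/8.
Independent loci: 3/8 × 7/8 = 21/64.

21/64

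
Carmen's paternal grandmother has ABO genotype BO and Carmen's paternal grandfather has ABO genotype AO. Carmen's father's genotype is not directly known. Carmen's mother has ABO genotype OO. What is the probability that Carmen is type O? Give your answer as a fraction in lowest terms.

1/2

Carmen's father's ABO genotype from BO × AO: 1/4 AB, 1/4 AO, 1/4 BO, 1/4 OO.
Crossing each possibility with the mother OO and summing P(type O): 1/4·0 + 1/4·1/2 + 1/4·1/2 + 1/4·1 = 1/2.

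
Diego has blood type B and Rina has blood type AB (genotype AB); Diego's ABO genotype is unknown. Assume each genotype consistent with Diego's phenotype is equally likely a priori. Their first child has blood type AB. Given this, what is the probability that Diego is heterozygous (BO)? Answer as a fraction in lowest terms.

Possible genotypes: Diego ∈ {BB, BO}; Rina ∈ {AB}.
Weight each parental genotype pair by prior × P(type-AB child):
  BB × AB: posterior weight 2/3.
  BO × AB: posterior weight 1/3.
Sum the posterior weight over pairs where Diego is BO: 1/3.

1/3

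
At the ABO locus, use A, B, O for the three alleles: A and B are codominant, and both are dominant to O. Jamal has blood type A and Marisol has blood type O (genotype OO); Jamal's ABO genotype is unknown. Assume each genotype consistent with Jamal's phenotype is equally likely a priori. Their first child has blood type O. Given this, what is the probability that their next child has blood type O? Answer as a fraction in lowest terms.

Possible genotypes: Jamal ∈ {AA, AO}; Marisol ∈ {OO}.
Weight each parental genotype pair by prior × P(type-O child):
  AO × OO: posterior weight 1; P(next child type O) = 1/2.
Weighted sum = 1/2.

1/2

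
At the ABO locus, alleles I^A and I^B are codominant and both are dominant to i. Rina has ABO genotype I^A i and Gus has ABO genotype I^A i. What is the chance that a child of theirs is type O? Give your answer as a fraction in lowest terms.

1/4

ABO cross I^A i × I^A i → offspring phenotypes: 1/4 O, 3/4 A.
So P(type O) = 1/4.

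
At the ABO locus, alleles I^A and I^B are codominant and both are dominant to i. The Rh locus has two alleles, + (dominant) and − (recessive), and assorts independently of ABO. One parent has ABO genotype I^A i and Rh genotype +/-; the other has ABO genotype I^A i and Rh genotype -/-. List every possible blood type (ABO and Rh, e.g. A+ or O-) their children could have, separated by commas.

O+, O-, A+, A-

Gametes from I^A i × I^A i give offspring ABO genotypes I^A I^A, I^A i, i i, i.e. phenotypes O, A.
Rh cross +/- × -/- → phenotypes Rh+, Rh-.
Combining independently: O+, O-, A+, A-.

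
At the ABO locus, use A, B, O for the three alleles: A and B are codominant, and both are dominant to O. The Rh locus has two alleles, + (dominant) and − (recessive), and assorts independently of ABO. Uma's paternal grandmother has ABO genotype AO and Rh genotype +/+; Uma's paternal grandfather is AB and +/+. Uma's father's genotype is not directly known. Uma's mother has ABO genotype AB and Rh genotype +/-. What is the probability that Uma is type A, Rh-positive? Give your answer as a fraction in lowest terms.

Uma's father's ABO genotype from AO × AB: 1/4 AA, 1/4 AB, 1/4 AO, 1/4 BO.
Crossing each possibility with the mother AB and summing P(type A): 1/4·1/2 + 1/4·1/4 + 1/4·1/2 + 1/4·1/4 = 3/8.
Similarly for Rh via the father's Rh distribution: P(Rh+) = 1.
Independent loci: 3/8 × 1 = 3/8.

3/8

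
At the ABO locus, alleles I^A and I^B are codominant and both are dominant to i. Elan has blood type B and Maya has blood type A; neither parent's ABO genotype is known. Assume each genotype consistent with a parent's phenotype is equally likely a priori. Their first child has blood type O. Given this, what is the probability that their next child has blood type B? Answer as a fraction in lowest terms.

Possible genotypes: Elan ∈ {I^B I^B, I^B i}; Maya ∈ {I^A I^A, I^A i}.
Weight each parental genotype pair by prior × P(type-O child):
  I^B i × I^A i: posterior weight 1; P(next child type B) = 1/4.
Weighted sum = 1/4.

1/4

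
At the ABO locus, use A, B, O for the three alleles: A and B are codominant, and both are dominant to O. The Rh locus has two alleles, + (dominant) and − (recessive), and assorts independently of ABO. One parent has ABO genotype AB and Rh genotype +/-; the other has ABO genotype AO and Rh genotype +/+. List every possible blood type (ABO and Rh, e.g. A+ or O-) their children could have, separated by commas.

Gametes from AB × AO give offspring ABO genotypes AA, AB, AO, BO, i.e. phenotypes A, B, AB.
Rh cross +/- × +/+ → phenotypes Rh+.
Combining independently: A+, B+, AB+.

A+, B+, AB+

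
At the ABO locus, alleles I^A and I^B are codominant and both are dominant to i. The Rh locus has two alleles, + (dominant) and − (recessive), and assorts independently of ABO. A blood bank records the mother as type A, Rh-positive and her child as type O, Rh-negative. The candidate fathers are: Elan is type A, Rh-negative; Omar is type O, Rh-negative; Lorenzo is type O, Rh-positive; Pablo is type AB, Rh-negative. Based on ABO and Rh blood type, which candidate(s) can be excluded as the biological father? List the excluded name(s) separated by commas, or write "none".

A candidate is excluded only if no genotype consistent with his phenotype could produce a type O, Rh-negative child with a type A, Rh-positive mother.
Pablo (type AB, Rh-): no genotype consistent with that phenotype can produce a type-O Rh- child with a type-A mother.

Pablo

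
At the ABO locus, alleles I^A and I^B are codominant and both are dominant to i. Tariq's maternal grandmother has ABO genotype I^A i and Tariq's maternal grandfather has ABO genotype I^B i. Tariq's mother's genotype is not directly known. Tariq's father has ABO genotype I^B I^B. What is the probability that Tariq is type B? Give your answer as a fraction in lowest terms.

3/4

Tariq's mother's ABO genotype from I^A i × I^B i: 1/4 I^A I^B, 1/4 I^A i, 1/4 I^B i, 1/4 i i.
Crossing each possibility with the father I^B I^B and summing P(type B): 1/4·1/2 + 1/4·1/2 + 1/4·1 + 1/4·1 = 3/4.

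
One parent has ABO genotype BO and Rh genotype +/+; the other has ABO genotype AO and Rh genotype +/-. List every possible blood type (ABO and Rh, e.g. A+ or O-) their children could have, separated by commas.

O+, A+, B+, AB+

Gametes from BO × AO give offspring ABO genotypes AB, AO, BO, OO, i.e. phenotypes O, A, B, AB.
Rh cross +/+ × +/- → phenotypes Rh+.
Combining independently: O+, A+, B+, AB+.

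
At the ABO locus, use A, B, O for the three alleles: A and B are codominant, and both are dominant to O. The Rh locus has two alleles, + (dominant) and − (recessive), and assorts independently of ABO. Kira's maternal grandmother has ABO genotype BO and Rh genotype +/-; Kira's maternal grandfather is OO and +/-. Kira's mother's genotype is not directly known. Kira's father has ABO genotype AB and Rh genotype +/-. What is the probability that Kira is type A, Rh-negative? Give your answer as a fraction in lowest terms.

Kira's mother's ABO genotype from BO × OO: 1/2 BO, 1/2 OO.
Crossing each possibility with the father AB and summing P(type A): 1/2·1/4 + 1/2·1/2 = 3/8.
Similarly for Rh via the mother's Rh distribution: P(Rh-) = 1/4.
Independent loci: 3/8 × 1/4 = 3/32.

3/32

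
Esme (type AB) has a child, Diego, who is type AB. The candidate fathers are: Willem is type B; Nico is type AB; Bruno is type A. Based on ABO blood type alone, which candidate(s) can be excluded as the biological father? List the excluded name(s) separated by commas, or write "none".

none

A candidate is excluded only if no genotype consistent with his phenotype could produce a type AB child with a type AB mother.
Every candidate has at least one consistent genotype combination, so none can be excluded.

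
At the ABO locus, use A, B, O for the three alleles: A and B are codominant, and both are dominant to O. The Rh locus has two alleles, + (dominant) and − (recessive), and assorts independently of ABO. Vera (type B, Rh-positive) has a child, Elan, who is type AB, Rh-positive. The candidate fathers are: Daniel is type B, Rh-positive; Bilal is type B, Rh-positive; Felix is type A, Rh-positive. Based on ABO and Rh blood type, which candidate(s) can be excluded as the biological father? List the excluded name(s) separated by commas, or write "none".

Daniel, Bilal

A candidate is excluded only if no genotype consistent with his phenotype could produce a type AB, Rh-positive child with a type B, Rh-positive mother.
Daniel (type B, Rh+): no genotype consistent with that phenotype can produce a type-AB Rh+ child with a type-B mother.
Bilal (type B, Rh+): no genotype consistent with that phenotype can produce a type-AB Rh+ child with a type-B mother.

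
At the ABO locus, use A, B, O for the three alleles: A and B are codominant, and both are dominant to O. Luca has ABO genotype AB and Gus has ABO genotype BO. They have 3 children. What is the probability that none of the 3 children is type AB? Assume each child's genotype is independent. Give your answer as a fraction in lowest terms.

ABO cross AB × BO → 1/4 A, 1/2 B, 1/4 AB.
So P(type AB) = 1/4 per child.
P(not type AB) = 3/4 for one child; (3/4)^3 = 27/64.

27/64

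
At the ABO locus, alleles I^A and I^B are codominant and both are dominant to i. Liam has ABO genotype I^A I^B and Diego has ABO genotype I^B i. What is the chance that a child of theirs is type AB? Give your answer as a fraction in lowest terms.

1/4

ABO cross I^A I^B × I^B i → offspring phenotypes: 1/4 A, 1/2 B, 1/4 AB.
So P(type AB) = 1/4.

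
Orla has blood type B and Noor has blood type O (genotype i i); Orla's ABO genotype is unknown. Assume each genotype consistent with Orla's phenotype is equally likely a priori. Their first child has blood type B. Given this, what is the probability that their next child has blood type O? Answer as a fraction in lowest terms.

Possible genotypes: Orla ∈ {I^B I^B, I^B i}; Noor ∈ {i i}.
Weight each parental genotype pair by prior × P(type-B child):
  I^B I^B × i i: posterior weight 2/3; P(next child type O) = 0.
  I^B i × i i: posterior weight 1/3; P(next child type O) = 1/2.
Weighted sum = 1/6.

1/6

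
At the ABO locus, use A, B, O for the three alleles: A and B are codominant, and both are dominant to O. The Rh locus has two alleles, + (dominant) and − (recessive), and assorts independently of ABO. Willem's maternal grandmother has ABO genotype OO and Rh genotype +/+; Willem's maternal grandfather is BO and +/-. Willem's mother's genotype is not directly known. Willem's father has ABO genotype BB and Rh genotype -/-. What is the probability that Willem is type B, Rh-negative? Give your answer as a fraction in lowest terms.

1/4

Willem's mother's ABO genotype from OO × BO: 1/2 BO, 1/2 OO.
Crossing each possibility with the father BB and summing P(type B): 1/2·1 + 1/2·1 = 1.
Similarly for Rh via the mother's Rh distribution: P(Rh-) = 1/4.
Independent loci: 1 × 1/4 = 1/4.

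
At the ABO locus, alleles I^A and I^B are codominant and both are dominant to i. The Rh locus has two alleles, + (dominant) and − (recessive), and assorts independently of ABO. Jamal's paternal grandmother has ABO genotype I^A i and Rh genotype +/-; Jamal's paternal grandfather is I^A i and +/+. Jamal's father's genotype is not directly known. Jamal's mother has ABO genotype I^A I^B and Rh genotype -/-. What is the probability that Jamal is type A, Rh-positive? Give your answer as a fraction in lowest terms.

3/8

Jamal's father's ABO genotype from I^A i × I^A i: 1/4 I^A I^A, 1/2 I^A i, 1/4 i i.
Crossing each possibility with the mother I^A I^B and summing P(type A): 1/4·1/2 + 1/2·1/2 + 1/4·1/2 = 1/2.
Similarly for Rh via the father's Rh distribution: P(Rh+) = 3/4.
Independent loci: 1/2 × 3/4 = 3/8.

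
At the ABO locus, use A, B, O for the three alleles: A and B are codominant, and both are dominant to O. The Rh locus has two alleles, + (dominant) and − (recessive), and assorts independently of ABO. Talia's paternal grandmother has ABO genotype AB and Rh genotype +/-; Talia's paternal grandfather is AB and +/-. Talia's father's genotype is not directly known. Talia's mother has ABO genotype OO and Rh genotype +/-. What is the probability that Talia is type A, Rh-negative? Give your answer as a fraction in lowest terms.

1/8

Talia's father's ABO genotype from AB × AB: 1/4 AA, 1/2 AB, 1/4 BB.
Crossing each possibility with the mother OO and summing P(type A): 1/4·1 + 1/2·1/2 + 1/4·0 = 1/2.
Similarly for Rh via the father's Rh distribution: P(Rh-) = 1/4.
Independent loci: 1/2 × 1/4 = 1/8.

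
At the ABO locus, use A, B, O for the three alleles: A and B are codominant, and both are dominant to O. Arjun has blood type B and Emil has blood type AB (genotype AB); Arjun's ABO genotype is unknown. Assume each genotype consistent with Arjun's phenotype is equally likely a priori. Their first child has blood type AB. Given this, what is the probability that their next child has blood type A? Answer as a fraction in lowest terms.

Possible genotypes: Arjun ∈ {BB, BO}; Emil ∈ {AB}.
Weight each parental genotype pair by prior × P(type-AB child):
  BB × AB: posterior weight 2/3; P(next child type A) = 0.
  BO × AB: posterior weight 1/3; P(next child type A) = 1/4.
Weighted sum = 1/12.

1/12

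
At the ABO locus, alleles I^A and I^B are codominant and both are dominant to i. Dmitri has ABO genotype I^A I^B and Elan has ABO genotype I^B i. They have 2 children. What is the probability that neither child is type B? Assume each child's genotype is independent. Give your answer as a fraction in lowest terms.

1/4

ABO cross I^A I^B × I^B i → 1/4 A, 1/2 B, 1/4 AB.
So P(type B) = 1/2 per child.
P(not type B) = 1/2 for one child; (1/2)^2 = 1/4.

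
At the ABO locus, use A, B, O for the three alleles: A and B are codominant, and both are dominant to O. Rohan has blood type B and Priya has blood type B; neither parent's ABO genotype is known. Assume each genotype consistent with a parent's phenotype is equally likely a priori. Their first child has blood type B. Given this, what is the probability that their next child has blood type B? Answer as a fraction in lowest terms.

19/20

Possible genotypes: Rohan ∈ {BB, BO}; Priya ∈ {BB, BO}.
Weight each parental genotype pair by prior × P(type-B child):
  BB × BB: posterior weight 4/15; P(next child type B) = 1.
  BB × BO: posterior weight 4/15; P(next child type B) = 1.
  BO × BB: posterior weight 4/15; P(next child type B) = 1.
  BO × BO: posterior weight 1/5; P(next child type B) = 3/4.
Weighted sum = 19/20.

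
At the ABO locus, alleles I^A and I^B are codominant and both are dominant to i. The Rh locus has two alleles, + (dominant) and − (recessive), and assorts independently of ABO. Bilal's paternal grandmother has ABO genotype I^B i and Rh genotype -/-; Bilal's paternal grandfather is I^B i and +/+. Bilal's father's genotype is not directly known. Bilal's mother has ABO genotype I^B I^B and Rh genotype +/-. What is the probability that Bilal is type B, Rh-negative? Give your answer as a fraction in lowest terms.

1/4

Bilal's father's ABO genotype from I^B i × I^B i: 1/4 I^B I^B, 1/2 I^B i, 1/4 i i.
Crossing each possibility with the mother I^B I^B and summing P(type B): 1/4·1 + 1/2·1 + 1/4·1 = 1.
Similarly for Rh via the father's Rh distribution: P(Rh-) = 1/4.
Independent loci: 1 × 1/4 = 1/4.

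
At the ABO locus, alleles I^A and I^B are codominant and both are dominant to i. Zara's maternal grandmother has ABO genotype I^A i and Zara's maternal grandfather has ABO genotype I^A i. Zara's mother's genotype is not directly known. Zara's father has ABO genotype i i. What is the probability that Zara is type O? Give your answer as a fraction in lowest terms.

Zara's mother's ABO genotype from I^A i × I^A i: 1/4 I^A I^A, 1/2 I^A i, 1/4 i i.
Crossing each possibility with the father i i and summing P(type O): 1/4·0 + 1/2·1/2 + 1/4·1 = 1/2.

1/2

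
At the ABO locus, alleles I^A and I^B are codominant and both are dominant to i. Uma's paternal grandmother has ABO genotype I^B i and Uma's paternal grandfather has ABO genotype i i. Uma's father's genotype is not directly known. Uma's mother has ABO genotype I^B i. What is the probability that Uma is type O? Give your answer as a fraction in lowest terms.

3/8

Uma's father's ABO genotype from I^B i × i i: 1/2 I^B i, 1/2 i i.
Crossing each possibility with the mother I^B i and summing P(type O): 1/2·1/4 + 1/2·1/2 = 3/8.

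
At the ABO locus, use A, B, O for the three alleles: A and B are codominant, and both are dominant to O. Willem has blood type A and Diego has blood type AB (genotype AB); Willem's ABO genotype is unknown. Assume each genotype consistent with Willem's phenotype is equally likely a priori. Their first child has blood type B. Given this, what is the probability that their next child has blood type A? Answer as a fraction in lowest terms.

Possible genotypes: Willem ∈ {AA, AO}; Diego ∈ {AB}.
Weight each parental genotype pair by prior × P(type-B child):
  AO × AB: posterior weight 1; P(next child type A) = 1/2.
Weighted sum = 1/2.

1/2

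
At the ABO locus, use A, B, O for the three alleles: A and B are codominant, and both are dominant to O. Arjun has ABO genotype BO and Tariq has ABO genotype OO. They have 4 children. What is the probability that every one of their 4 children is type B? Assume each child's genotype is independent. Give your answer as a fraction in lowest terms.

1/16

ABO cross BO × OO → 1/2 O, 1/2 B.
So P(type B) = 1/2 per child.
All 4 independent: (1/2)^4 = 1/16.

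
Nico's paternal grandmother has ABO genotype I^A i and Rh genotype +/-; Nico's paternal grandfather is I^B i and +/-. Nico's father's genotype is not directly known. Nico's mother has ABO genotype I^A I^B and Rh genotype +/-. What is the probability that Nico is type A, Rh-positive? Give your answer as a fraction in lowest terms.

Nico's father's ABO genotype from I^A i × I^B i: 1/4 I^A I^B, 1/4 I^A i, 1/4 I^B i, 1/4 i i.
Crossing each possibility with the mother I^A I^B and summing P(type A): 1/4·1/4 + 1/4·1/2 + 1/4·1/4 + 1/4·1/2 = 3/8.
Similarly for Rh via the father's Rh distribution: P(Rh+) = 3/4.
Independent loci: 3/8 × 3/4 = 9/32.

9/32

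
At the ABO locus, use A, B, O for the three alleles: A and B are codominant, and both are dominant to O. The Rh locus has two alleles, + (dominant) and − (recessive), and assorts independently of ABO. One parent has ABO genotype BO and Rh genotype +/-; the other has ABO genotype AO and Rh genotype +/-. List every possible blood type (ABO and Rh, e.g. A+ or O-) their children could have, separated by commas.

O+, O-, A+, A-, B+, B-, AB+, AB-

Gametes from BO × AO give offspring ABO genotypes AB, AO, BO, OO, i.e. phenotypes O, A, B, AB.
Rh cross +/- × +/- → phenotypes Rh+, Rh-.
Combining independently: O+, O-, A+, A-, B+, B-, AB+, AB-.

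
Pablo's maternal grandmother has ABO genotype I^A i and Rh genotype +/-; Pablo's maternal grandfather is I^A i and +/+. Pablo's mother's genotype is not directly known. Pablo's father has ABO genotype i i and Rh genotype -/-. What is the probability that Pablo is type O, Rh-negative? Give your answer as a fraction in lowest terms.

1/8

Pablo's mother's ABO genotype from I^A i × I^A i: 1/4 I^A I^A, 1/2 I^A i, 1/4 i i.
Crossing each possibility with the father i i and summing P(type O): 1/4·0 + 1/2·1/2 + 1/4·1 = 1/2.
Similarly for Rh via the mother's Rh distribution: P(Rh-) = 1/4.
Independent loci: 1/2 × 1/4 = 1/8.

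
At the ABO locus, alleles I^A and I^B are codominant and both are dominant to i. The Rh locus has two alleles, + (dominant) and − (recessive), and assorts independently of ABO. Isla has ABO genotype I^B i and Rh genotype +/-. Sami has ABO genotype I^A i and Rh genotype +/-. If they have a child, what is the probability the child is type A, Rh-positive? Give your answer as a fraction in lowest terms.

3/16

ABO cross I^B i × I^A i → offspring phenotypes: 1/4 O, 1/4 A, 1/4 B, 1/4 AB.
Rh cross +/- × +/- → 3/4 Rh+, 1/4 Rh-.
Independent loci: P(type A, Rh-positive) = 1/4 × 3/4 = 3/16.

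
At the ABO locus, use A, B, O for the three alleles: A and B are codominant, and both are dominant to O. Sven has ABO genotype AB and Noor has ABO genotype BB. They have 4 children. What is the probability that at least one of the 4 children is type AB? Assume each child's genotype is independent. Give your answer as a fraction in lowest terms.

ABO cross AB × BB → 1/2 B, 1/2 AB.
So P(type AB) = 1/2 per child.
P(none) = (1/2)^4 = 1/16; P(at least one) = 1 − 1/16 = 15/16.

15/16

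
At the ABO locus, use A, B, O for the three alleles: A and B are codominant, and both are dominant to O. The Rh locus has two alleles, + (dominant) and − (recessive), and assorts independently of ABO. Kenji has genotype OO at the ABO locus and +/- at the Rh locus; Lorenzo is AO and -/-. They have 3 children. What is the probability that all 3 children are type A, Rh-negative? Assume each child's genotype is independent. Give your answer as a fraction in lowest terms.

ABO cross OO × AO → 1/2 O, 1/2 A.
Rh cross +/- × -/- → 1/2 Rh+, 1/2 Rh-; so P(type A, Rh-negative) = 1/2 × 1/2 = 1/4 per child.
All 3 independent: (1/4)^3 = 1/64.

1/64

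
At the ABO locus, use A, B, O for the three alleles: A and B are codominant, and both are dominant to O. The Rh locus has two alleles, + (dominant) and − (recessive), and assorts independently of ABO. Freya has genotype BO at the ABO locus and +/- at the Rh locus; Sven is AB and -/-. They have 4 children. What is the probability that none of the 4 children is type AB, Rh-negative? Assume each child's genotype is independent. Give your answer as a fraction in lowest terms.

ABO cross BO × AB → 1/4 A, 1/2 B, 1/4 AB.
Rh cross +/- × -/- → 1/2 Rh+, 1/2 Rh-; so P(type AB, Rh-negative) = 1/4 × 1/2 = 1/8 per child.
P(not type AB, Rh-negative) = 7/8 for one child; (7/8)^4 = 2401/4096.

2401/4096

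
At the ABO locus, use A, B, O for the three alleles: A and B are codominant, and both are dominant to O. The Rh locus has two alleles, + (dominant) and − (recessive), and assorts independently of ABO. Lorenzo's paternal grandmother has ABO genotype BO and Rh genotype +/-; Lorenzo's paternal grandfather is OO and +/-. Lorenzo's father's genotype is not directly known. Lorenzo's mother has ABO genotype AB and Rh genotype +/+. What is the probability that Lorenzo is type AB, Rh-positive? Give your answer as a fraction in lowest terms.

Lorenzo's father's ABO genotype from BO × OO: 1/2 BO, 1/2 OO.
Crossing each possibility with the mother AB and summing P(type AB): 1/2·1/4 + 1/2·0 = 1/8.
Similarly for Rh via the father's Rh distribution: P(Rh+) = 1.
Independent loci: 1/8 × 1 = 1/8.

1/8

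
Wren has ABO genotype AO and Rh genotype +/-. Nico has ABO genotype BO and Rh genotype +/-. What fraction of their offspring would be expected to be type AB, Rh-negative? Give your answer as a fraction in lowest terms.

ABO cross AO × BO → offspring phenotypes: 1/4 O, 1/4 A, 1/4 B, 1/4 AB.
Rh cross +/- × +/- → 3/4 Rh+, 1/4 Rh-.
Independent loci: P(type AB, Rh-negative) = 1/4 × 1/4 = 1/16.

1/16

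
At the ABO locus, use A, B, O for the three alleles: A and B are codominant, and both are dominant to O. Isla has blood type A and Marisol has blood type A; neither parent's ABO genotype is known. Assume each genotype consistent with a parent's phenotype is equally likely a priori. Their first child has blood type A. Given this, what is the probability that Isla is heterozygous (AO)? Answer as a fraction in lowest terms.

Possible genotypes: Isla ∈ {AA, AO}; Marisol ∈ {AA, AO}.
Weight each parental genotype pair by prior × P(type-A child):
  AA × AA: posterior weight 4/15.
  AA × AO: posterior weight 4/15.
  AO × AA: posterior weight 4/15.
  AO × AO: posterior weight 1/5.
Sum the posterior weight over pairs where Isla is AO: 7/15.

7/15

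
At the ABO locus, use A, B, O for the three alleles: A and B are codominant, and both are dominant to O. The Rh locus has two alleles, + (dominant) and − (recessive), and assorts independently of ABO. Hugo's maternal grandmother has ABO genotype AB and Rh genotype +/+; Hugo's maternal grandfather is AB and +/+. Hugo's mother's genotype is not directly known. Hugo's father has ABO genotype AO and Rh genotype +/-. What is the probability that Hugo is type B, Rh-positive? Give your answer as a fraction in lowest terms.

Hugo's mother's ABO genotype from AB × AB: 1/4 AA, 1/2 AB, 1/4 BB.
Crossing each possibility with the father AO and summing P(type B): 1/4·0 + 1/2·1/4 + 1/4·1/2 = 1/4.
Similarly for Rh via the mother's Rh distribution: P(Rh+) = 1.
Independent loci: 1/4 × 1 = 1/4.

1/4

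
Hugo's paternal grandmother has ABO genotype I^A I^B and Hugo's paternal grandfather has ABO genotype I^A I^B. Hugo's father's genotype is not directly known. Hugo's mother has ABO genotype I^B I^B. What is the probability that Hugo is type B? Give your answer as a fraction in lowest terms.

1/2

Hugo's father's ABO genotype from I^A I^B × I^A I^B: 1/4 I^A I^A, 1/2 I^A I^B, 1/4 I^B I^B.
Crossing each possibility with the mother I^B I^B and summing P(type B): 1/4·0 + 1/2·1/2 + 1/4·1 = 1/2.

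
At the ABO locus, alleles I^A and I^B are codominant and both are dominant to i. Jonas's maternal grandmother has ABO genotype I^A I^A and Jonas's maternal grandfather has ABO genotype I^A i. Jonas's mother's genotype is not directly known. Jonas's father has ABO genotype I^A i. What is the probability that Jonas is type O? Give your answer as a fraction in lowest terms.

Jonas's mother's ABO genotype from I^A I^A × I^A i: 1/2 I^A I^A, 1/2 I^A i.
Crossing each possibility with the father I^A i and summing P(type O): 1/2·0 + 1/2·1/4 = 1/8.

1/8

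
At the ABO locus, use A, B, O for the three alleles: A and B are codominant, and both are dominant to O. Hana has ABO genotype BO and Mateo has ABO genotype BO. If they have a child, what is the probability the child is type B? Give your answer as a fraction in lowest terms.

3/4

ABO cross BO × BO → offspring phenotypes: 1/4 O, 3/4 B.
So P(type B) = 3/4.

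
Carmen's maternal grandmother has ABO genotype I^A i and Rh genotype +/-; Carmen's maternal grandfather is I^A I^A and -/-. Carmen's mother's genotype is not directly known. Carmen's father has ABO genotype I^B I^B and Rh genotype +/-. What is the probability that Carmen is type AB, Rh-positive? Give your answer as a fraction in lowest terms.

Carmen's mother's ABO genotype from I^A i × I^A I^A: 1/2 I^A I^A, 1/2 I^A i.
Crossing each possibility with the father I^B I^B and summing P(type AB): 1/2·1 + 1/2·1/2 = 3/4.
Similarly for Rh via the mother's Rh distribution: P(Rh+) = 5/8.
Independent loci: 3/4 × 5/8 = 15/32.

15/32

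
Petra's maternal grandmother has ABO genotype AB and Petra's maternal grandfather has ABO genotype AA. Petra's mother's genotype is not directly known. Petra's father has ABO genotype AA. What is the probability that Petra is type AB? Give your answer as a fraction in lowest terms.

Petra's mother's ABO genotype from AB × AA: 1/2 AA, 1/2 AB.
Crossing each possibility with the father AA and summing P(type AB): 1/2·0 + 1/2·1/2 = 1/4.

1/4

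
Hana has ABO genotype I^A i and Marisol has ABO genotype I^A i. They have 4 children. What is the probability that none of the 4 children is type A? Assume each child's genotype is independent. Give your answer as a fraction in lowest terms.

ABO cross I^A i × I^A i → 1/4 O, 3/4 A.
So P(type A) = 3/4 per child.
P(not type A) = 1/4 for one child; (1/4)^4 = 1/256.

1/256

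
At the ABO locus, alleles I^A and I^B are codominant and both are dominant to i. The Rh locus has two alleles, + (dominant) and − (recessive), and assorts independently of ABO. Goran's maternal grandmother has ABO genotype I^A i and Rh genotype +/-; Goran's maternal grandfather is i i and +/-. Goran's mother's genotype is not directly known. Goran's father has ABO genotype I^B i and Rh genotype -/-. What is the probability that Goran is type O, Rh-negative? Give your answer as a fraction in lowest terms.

3/16

Goran's mother's ABO genotype from I^A i × i i: 1/2 I^A i, 1/2 i i.
Crossing each possibility with the father I^B i and summing P(type O): 1/2·1/4 + 1/2·1/2 = 3/8.
Similarly for Rh via the mother's Rh distribution: P(Rh-) = 1/2.
Independent loci: 3/8 × 1/2 = 3/16.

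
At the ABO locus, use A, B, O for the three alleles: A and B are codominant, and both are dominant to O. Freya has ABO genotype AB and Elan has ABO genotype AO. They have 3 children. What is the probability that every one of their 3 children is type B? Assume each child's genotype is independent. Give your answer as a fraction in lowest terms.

1/64

ABO cross AB × AO → 1/2 A, 1/4 B, 1/4 AB.
So P(type B) = 1/4 per child.
All 3 independent: (1/4)^3 = 1/64.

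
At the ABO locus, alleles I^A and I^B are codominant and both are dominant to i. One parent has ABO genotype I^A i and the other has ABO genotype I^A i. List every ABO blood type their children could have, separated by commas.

Gametes from I^A i × I^A i give offspring ABO genotypes I^A I^A, I^A i, i i, i.e. phenotypes O, A.

O, A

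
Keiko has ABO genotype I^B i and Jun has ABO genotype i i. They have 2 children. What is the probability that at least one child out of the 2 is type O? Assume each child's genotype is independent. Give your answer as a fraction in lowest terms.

3/4

ABO cross I^B i × i i → 1/2 O, 1/2 B.
So P(type O) = 1/2 per child.
P(none) = (1/2)^2 = 1/4; P(at least one) = 1 − 1/4 = 3/4.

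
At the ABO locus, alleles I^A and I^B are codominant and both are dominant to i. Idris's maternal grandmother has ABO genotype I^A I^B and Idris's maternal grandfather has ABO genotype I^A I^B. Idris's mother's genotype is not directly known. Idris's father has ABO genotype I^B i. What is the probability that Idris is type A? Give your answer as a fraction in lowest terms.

Idris's mother's ABO genotype from I^A I^B × I^A I^B: 1/4 I^A I^A, 1/2 I^A I^B, 1/4 I^B I^B.
Crossing each possibility with the father I^B i and summing P(type A): 1/4·1/2 + 1/2·1/4 + 1/4·0 = 1/4.

1/4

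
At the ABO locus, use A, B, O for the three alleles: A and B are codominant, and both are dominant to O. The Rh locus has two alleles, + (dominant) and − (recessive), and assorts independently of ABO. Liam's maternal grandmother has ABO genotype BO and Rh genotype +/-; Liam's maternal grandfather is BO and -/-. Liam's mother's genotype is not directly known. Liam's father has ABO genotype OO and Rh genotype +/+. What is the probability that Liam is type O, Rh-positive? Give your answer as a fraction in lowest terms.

Liam's mother's ABO genotype from BO × BO: 1/4 BB, 1/2 BO, 1/4 OO.
Crossing each possibility with the father OO and summing P(type O): 1/4·0 + 1/2·1/2 + 1/4·1 = 1/2.
Similarly for Rh via the mother's Rh distribution: P(Rh+) = 1.
Independent loci: 1/2 × 1 = 1/2.

1/2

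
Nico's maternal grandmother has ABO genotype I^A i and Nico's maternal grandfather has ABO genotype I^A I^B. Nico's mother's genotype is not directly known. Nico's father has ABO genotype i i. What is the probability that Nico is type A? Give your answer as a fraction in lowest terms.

1/2

Nico's mother's ABO genotype from I^A i × I^A I^B: 1/4 I^A I^A, 1/4 I^A I^B, 1/4 I^A i, 1/4 I^B i.
Crossing each possibility with the father i i and summing P(type A): 1/4·1 + 1/4·1/2 + 1/4·1/2 + 1/4·0 = 1/2.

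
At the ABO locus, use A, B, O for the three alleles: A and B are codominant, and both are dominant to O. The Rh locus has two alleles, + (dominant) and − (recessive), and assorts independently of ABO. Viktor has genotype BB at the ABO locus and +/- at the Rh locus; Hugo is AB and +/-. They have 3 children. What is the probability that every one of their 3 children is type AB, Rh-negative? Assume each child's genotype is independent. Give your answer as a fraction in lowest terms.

ABO cross BB × AB → 1/2 B, 1/2 AB.
Rh cross +/- × +/- → 3/4 Rh+, 1/4 Rh-; so P(type AB, Rh-negative) = 1/2 × 1/4 = 1/8 per child.
All 3 independent: (1/8)^3 = 1/512.

1/512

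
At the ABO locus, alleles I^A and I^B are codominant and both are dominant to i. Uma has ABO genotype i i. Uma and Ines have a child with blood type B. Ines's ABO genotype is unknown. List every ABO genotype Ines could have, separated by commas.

I^A I^B, I^B I^B, I^B i

For each candidate genotype of Ines, check whether crossing it with i i can produce every observed child phenotype.
  I^A I^A → possible child types {A} ✗
  I^A I^B → possible child types {A, B} ✓
  I^A i → possible child types {O, A} ✗
  I^B I^B → possible child types {B} ✓
  I^B i → possible child types {O, B} ✓
  i i → possible child types {O} ✗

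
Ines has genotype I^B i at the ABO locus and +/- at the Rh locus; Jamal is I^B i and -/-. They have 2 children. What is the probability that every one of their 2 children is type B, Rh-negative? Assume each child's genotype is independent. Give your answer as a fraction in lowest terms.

9/64

ABO cross I^B i × I^B i → 1/4 O, 3/4 B.
Rh cross +/- × -/- → 1/2 Rh+, 1/2 Rh-; so P(type B, Rh-negative) = 3/4 × 1/2 = 3/8 per child.
All 2 independent: (3/8)^2 = 9/64.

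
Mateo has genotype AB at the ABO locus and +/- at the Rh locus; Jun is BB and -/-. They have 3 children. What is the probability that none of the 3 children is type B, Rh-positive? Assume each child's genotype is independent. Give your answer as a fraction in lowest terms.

ABO cross AB × BB → 1/2 B, 1/2 AB.
Rh cross +/- × -/- → 1/2 Rh+, 1/2 Rh-; so P(type B, Rh-positive) = 1/2 × 1/2 = 1/4 per child.
P(not type B, Rh-positive) = 3/4 for one child; (3/4)^3 = 27/64.

27/64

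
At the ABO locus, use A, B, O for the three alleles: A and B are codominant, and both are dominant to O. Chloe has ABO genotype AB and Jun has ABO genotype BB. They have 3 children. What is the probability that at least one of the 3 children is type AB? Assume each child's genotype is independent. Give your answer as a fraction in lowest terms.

ABO cross AB × BB → 1/2 B, 1/2 AB.
So P(type AB) = 1/2 per child.
P(none) = (1/2)^3 = 1/8; P(at least one) = 1 − 1/8 = 7/8.

7/8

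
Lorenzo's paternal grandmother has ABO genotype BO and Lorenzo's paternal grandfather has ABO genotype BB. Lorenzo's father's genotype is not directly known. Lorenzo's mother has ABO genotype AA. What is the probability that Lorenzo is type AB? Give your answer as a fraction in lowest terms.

3/4

Lorenzo's father's ABO genotype from BO × BB: 1/2 BB, 1/2 BO.
Crossing each possibility with the mother AA and summing P(type AB): 1/2·1 + 1/2·1/2 = 3/4.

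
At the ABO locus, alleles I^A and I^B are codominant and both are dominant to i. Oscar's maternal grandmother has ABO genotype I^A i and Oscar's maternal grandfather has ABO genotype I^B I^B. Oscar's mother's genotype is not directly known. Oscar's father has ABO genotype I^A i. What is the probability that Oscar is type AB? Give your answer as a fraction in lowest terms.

Oscar's mother's ABO genotype from I^A i × I^B I^B: 1/2 I^A I^B, 1/2 I^B i.
Crossing each possibility with the father I^A i and summing P(type AB): 1/2·1/4 + 1/2·1/4 = 1/4.

1/4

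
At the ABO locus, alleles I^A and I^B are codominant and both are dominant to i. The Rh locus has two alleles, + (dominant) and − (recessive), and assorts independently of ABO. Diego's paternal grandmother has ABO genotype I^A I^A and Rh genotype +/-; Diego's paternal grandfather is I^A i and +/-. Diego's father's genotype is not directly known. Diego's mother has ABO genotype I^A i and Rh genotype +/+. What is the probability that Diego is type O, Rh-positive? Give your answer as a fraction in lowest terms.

1/8

Diego's father's ABO genotype from I^A I^A × I^A i: 1/2 I^A I^A, 1/2 I^A i.
Crossing each possibility with the mother I^A i and summing P(type O): 1/2·0 + 1/2·1/4 = 1/8.
Similarly for Rh via the father's Rh distribution: P(Rh+) = 1.
Independent loci: 1/8 × 1 = 1/8.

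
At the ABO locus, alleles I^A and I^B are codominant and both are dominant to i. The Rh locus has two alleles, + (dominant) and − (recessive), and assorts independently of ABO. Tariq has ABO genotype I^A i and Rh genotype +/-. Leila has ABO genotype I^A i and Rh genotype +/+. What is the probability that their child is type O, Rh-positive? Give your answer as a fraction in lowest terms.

ABO cross I^A i × I^A i → offspring phenotypes: 1/4 O, 3/4 A.
Rh cross +/- × +/+ → 1 Rh+.
Independent loci: P(type O, Rh-positive) = 1/4 × 1 = 1/4.

1/4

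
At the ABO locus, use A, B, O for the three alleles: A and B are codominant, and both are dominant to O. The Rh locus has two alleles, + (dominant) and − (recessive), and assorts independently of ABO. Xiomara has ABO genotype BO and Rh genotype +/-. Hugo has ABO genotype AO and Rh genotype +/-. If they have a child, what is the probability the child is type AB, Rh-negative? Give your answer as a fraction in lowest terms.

1/16

ABO cross BO × AO → offspring phenotypes: 1/4 O, 1/4 A, 1/4 B, 1/4 AB.
Rh cross +/- × +/- → 3/4 Rh+, 1/4 Rh-.
Independent loci: P(type AB, Rh-negative) = 1/4 × 1/4 = 1/16.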